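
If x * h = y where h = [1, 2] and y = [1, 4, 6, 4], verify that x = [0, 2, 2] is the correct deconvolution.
Forward-compute [0, 2, 2] * [1, 2]: y[0] = 0×1 = 0; y[1] = 0×2 + 2×1 = 2; y[2] = 2×2 + 2×1 = 6; y[3] = 2×2 = 4 → [0, 2, 6, 4]. Does not match given y = [1, 4, 6, 4].

Not verified. [0, 2, 2] * [1, 2] = [0, 2, 6, 4], which differs from [1, 4, 6, 4] at index 0.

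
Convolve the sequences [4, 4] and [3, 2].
y[0] = 4×3 = 12; y[1] = 4×2 + 4×3 = 20; y[2] = 4×2 = 8

[12, 20, 8]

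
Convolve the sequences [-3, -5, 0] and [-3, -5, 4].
y[0] = -3×-3 = 9; y[1] = -3×-5 + -5×-3 = 30; y[2] = -3×4 + -5×-5 + 0×-3 = 13; y[3] = -5×4 + 0×-5 = -20; y[4] = 0×4 = 0

[9, 30, 13, -20, 0]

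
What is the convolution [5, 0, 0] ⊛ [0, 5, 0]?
y[0] = 5×0 = 0; y[1] = 5×5 + 0×0 = 25; y[2] = 5×0 + 0×5 + 0×0 = 0; y[3] = 0×0 + 0×5 = 0; y[4] = 0×0 = 0

[0, 25, 0, 0, 0]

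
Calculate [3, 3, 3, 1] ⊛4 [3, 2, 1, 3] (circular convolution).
Use y[k] = Σ_j u[j]·v[(k-j) mod 4]. y[0] = 3×3 + 3×3 + 3×1 + 1×2 = 23; y[1] = 3×2 + 3×3 + 3×3 + 1×1 = 25; y[2] = 3×1 + 3×2 + 3×3 + 1×3 = 21; y[3] = 3×3 + 3×1 + 3×2 + 1×3 = 21. Result: [23, 25, 21, 21]

[23, 25, 21, 21]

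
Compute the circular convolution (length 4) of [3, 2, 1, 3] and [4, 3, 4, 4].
Use y[k] = Σ_j u[j]·v[(k-j) mod 4]. y[0] = 3×4 + 2×4 + 1×4 + 3×3 = 33; y[1] = 3×3 + 2×4 + 1×4 + 3×4 = 33; y[2] = 3×4 + 2×3 + 1×4 + 3×4 = 34; y[3] = 3×4 + 2×4 + 1×3 + 3×4 = 35. Result: [33, 33, 34, 35]

[33, 33, 34, 35]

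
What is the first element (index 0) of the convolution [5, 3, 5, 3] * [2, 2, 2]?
Use y[k] = Σ_i a[i]·b[k-i] at k=0. y[0] = 5×2 = 10

10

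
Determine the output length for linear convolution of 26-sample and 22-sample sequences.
Linear/full convolution length: m + n - 1 = 26 + 22 - 1 = 47

47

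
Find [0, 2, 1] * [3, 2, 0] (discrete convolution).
y[0] = 0×3 = 0; y[1] = 0×2 + 2×3 = 6; y[2] = 0×0 + 2×2 + 1×3 = 7; y[3] = 2×0 + 1×2 = 2; y[4] = 1×0 = 0

[0, 6, 7, 2, 0]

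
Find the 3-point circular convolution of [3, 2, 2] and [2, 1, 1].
Use y[k] = Σ_j x[j]·h[(k-j) mod 3]. y[0] = 3×2 + 2×1 + 2×1 = 10; y[1] = 3×1 + 2×2 + 2×1 = 9; y[2] = 3×1 + 2×1 + 2×2 = 9. Result: [10, 9, 9]

[10, 9, 9]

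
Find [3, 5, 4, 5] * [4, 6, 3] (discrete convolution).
y[0] = 3×4 = 12; y[1] = 3×6 + 5×4 = 38; y[2] = 3×3 + 5×6 + 4×4 = 55; y[3] = 5×3 + 4×6 + 5×4 = 59; y[4] = 4×3 + 5×6 = 42; y[5] = 5×3 = 15

[12, 38, 55, 59, 42, 15]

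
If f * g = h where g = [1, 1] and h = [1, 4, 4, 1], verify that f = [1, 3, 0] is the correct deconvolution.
Forward-compute [1, 3, 0] * [1, 1]: h[0] = 1×1 = 1; h[1] = 1×1 + 3×1 = 4; h[2] = 3×1 + 0×1 = 3; h[3] = 0×1 = 0 → [1, 4, 3, 0]. Does not match given h = [1, 4, 4, 1].

Not verified. [1, 3, 0] * [1, 1] = [1, 4, 3, 0], which differs from [1, 4, 4, 1] at index 2.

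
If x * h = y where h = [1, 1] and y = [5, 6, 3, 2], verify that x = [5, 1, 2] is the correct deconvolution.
Forward-compute [5, 1, 2] * [1, 1]: y[0] = 5×1 = 5; y[1] = 5×1 + 1×1 = 6; y[2] = 1×1 + 2×1 = 3; y[3] = 2×1 = 2 → [5, 6, 3, 2]. Matches given y = [5, 6, 3, 2], so verified.

Verified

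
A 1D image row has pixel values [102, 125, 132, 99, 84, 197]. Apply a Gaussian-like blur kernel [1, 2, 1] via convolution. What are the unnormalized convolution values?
Convolve image row [102, 125, 132, 99, 84, 197] with kernel [1, 2, 1]: y[0] = 102×1 = 102; y[1] = 102×2 + 125×1 = 329; y[2] = 102×1 + 125×2 + 132×1 = 484; y[3] = 125×1 + 132×2 + 99×1 = 488; y[4] = 132×1 + 99×2 + 84×1 = 414; y[5] = 99×1 + 84×2 + 197×1 = 464; y[6] = 84×1 + 197×2 = 478; y[7] = 197×1 = 197 → [102, 329, 484, 488, 414, 464, 478, 197]. Normalization factor = sum(kernel) = 4.

[102, 329, 484, 488, 414, 464, 478, 197]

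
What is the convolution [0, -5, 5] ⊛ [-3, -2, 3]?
y[0] = 0×-3 = 0; y[1] = 0×-2 + -5×-3 = 15; y[2] = 0×3 + -5×-2 + 5×-3 = -5; y[3] = -5×3 + 5×-2 = -25; y[4] = 5×3 = 15

[0, 15, -5, -25, 15]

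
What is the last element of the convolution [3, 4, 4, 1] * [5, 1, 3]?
Use y[k] = Σ_i a[i]·b[k-i] at k=5. y[5] = 1×3 = 3

3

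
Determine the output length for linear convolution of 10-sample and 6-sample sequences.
Linear/full convolution length: m + n - 1 = 10 + 6 - 1 = 15

15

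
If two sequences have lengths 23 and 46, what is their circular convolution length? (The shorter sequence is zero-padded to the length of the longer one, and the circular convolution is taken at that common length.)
Circular convolution (zero-padding the shorter input) has length max(m, n) = max(23, 46) = 46

46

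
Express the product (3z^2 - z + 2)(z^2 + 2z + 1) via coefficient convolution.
Ascending coefficients: a = [2, -1, 3], b = [1, 2, 1]. c[0] = 2×1 = 2; c[1] = 2×2 + -1×1 = 3; c[2] = 2×1 + -1×2 + 3×1 = 3; c[3] = -1×1 + 3×2 = 5; c[4] = 3×1 = 3. Result coefficients: [2, 3, 3, 5, 3] → 3z^4 + 5z^3 + 3z^2 + 3z + 2

3z^4 + 5z^3 + 3z^2 + 3z + 2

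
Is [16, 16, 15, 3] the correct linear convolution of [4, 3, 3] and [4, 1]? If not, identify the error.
Recompute linear convolution of [4, 3, 3] and [4, 1]: y[0] = 4×4 = 16; y[1] = 4×1 + 3×4 = 16; y[2] = 3×1 + 3×4 = 15; y[3] = 3×1 = 3 → [16, 16, 15, 3]. Given [16, 16, 15, 3] matches, so answer: Yes

Yes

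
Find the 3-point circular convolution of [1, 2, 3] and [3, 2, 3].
Use y[k] = Σ_j x[j]·h[(k-j) mod 3]. y[0] = 1×3 + 2×3 + 3×2 = 15; y[1] = 1×2 + 2×3 + 3×3 = 17; y[2] = 1×3 + 2×2 + 3×3 = 16. Result: [15, 17, 16]

[15, 17, 16]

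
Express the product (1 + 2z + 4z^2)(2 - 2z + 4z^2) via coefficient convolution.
Ascending coefficients: a = [1, 2, 4], b = [2, -2, 4]. c[0] = 1×2 = 2; c[1] = 1×-2 + 2×2 = 2; c[2] = 1×4 + 2×-2 + 4×2 = 8; c[3] = 2×4 + 4×-2 = 0; c[4] = 4×4 = 16. Result coefficients: [2, 2, 8, 0, 16] → 2 + 2z + 8z^2 + 16z^4

2 + 2z + 8z^2 + 16z^4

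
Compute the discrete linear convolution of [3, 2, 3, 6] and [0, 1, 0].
y[0] = 3×0 = 0; y[1] = 3×1 + 2×0 = 3; y[2] = 3×0 + 2×1 + 3×0 = 2; y[3] = 2×0 + 3×1 + 6×0 = 3; y[4] = 3×0 + 6×1 = 6; y[5] = 6×0 = 0

[0, 3, 2, 3, 6, 0]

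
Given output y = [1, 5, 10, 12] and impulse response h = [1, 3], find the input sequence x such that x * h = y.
Deconvolve y=[1, 5, 10, 12] by h=[1, 3]. Since h[0]=1, solve forward: x[0] = y[0] / 1 = 1; x[1] = (y[1] - 1×3) / 1 = 2; x[2] = (y[2] - 2×3) / 1 = 4. So x = [1, 2, 4]. Check by forward convolution: y[0] = 1×1 = 1; y[1] = 1×3 + 2×1 = 5; y[2] = 2×3 + 4×1 = 10; y[3] = 4×3 = 12

[1, 2, 4]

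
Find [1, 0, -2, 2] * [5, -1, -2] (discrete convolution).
y[0] = 1×5 = 5; y[1] = 1×-1 + 0×5 = -1; y[2] = 1×-2 + 0×-1 + -2×5 = -12; y[3] = 0×-2 + -2×-1 + 2×5 = 12; y[4] = -2×-2 + 2×-1 = 2; y[5] = 2×-2 = -4

[5, -1, -12, 12, 2, -4]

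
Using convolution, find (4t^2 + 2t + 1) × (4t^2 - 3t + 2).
Ascending coefficients: a = [1, 2, 4], b = [2, -3, 4]. c[0] = 1×2 = 2; c[1] = 1×-3 + 2×2 = 1; c[2] = 1×4 + 2×-3 + 4×2 = 6; c[3] = 2×4 + 4×-3 = -4; c[4] = 4×4 = 16. Result coefficients: [2, 1, 6, -4, 16] → 16t^4 - 4t^3 + 6t^2 + t + 2

16t^4 - 4t^3 + 6t^2 + t + 2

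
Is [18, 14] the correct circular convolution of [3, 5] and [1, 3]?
Recompute circular convolution of [3, 5] and [1, 3]: y[0] = 3×1 + 5×3 = 18; y[1] = 3×3 + 5×1 = 14 → [18, 14]. Given [18, 14] matches, so answer: Yes

Yes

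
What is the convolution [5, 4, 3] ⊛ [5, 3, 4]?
y[0] = 5×5 = 25; y[1] = 5×3 + 4×5 = 35; y[2] = 5×4 + 4×3 + 3×5 = 47; y[3] = 4×4 + 3×3 = 25; y[4] = 3×4 = 12

[25, 35, 47, 25, 12]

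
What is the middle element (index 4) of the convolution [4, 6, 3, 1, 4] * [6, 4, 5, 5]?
Use y[k] = Σ_i a[i]·b[k-i] at k=4. y[4] = 6×5 + 3×5 + 1×4 + 4×6 = 73

73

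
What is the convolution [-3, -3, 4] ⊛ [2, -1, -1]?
y[0] = -3×2 = -6; y[1] = -3×-1 + -3×2 = -3; y[2] = -3×-1 + -3×-1 + 4×2 = 14; y[3] = -3×-1 + 4×-1 = -1; y[4] = 4×-1 = -4

[-6, -3, 14, -1, -4]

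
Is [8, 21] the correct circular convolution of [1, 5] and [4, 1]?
Recompute circular convolution of [1, 5] and [4, 1]: y[0] = 1×4 + 5×1 = 9; y[1] = 1×1 + 5×4 = 21 → [9, 21]. Compare to given [8, 21]: they differ at index 0: given 8, correct 9, so answer: No

No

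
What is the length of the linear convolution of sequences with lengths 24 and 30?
Linear/full convolution length: m + n - 1 = 24 + 30 - 1 = 53

53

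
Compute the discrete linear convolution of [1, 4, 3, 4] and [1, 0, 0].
y[0] = 1×1 = 1; y[1] = 1×0 + 4×1 = 4; y[2] = 1×0 + 4×0 + 3×1 = 3; y[3] = 4×0 + 3×0 + 4×1 = 4; y[4] = 3×0 + 4×0 = 0; y[5] = 4×0 = 0

[1, 4, 3, 4, 0, 0]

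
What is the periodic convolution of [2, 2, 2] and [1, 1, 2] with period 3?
Use y[k] = Σ_j x[j]·h[(k-j) mod 3]. y[0] = 2×1 + 2×2 + 2×1 = 8; y[1] = 2×1 + 2×1 + 2×2 = 8; y[2] = 2×2 + 2×1 + 2×1 = 8. Result: [8, 8, 8]

[8, 8, 8]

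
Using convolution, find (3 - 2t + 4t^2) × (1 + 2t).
Ascending coefficients: a = [3, -2, 4], b = [1, 2]. c[0] = 3×1 = 3; c[1] = 3×2 + -2×1 = 4; c[2] = -2×2 + 4×1 = 0; c[3] = 4×2 = 8. Result coefficients: [3, 4, 0, 8] → 3 + 4t + 8t^3

3 + 4t + 8t^3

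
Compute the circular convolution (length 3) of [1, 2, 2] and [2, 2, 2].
Use y[k] = Σ_j a[j]·b[(k-j) mod 3]. y[0] = 1×2 + 2×2 + 2×2 = 10; y[1] = 1×2 + 2×2 + 2×2 = 10; y[2] = 1×2 + 2×2 + 2×2 = 10. Result: [10, 10, 10]

[10, 10, 10]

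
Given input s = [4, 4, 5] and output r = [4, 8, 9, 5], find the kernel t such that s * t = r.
Output length 4 = len(s) + len(t) - 1 ⇒ len(t) = 2. Solve t forward using t[k] = (r[k] - Σ_{i≥1} s[i]·t[k-i]) / s[0]: t[0] = r[0] / s[0] = 4 / 4 = 1; t[1] = (r[1] - 4×1) / s[0] = (8 - 4×1) / 4 = 1. So t = [1, 1]. Forward-check [4, 4, 5] * [1, 1]: r[0] = 4×1 = 4; r[1] = 4×1 + 4×1 = 8; r[2] = 4×1 + 5×1 = 9; r[3] = 5×1 = 5 → [4, 8, 9, 5] ✓

[1, 1]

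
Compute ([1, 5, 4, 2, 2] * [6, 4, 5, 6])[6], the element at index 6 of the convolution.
Use y[k] = Σ_i a[i]·b[k-i] at k=6. y[6] = 2×6 + 2×5 = 22

22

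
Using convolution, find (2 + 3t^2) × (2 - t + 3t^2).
Ascending coefficients: a = [2, 0, 3], b = [2, -1, 3]. c[0] = 2×2 = 4; c[1] = 2×-1 + 0×2 = -2; c[2] = 2×3 + 0×-1 + 3×2 = 12; c[3] = 0×3 + 3×-1 = -3; c[4] = 3×3 = 9. Result coefficients: [4, -2, 12, -3, 9] → 4 - 2t + 12t^2 - 3t^3 + 9t^4

4 - 2t + 12t^2 - 3t^3 + 9t^4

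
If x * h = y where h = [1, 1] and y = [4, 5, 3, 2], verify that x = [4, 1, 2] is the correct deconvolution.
Forward-compute [4, 1, 2] * [1, 1]: y[0] = 4×1 = 4; y[1] = 4×1 + 1×1 = 5; y[2] = 1×1 + 2×1 = 3; y[3] = 2×1 = 2 → [4, 5, 3, 2]. Matches given y = [4, 5, 3, 2], so verified.

Verified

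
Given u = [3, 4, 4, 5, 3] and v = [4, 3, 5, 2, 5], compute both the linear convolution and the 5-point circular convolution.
Linear: y_lin[0] = 3×4 = 12; y_lin[1] = 3×3 + 4×4 = 25; y_lin[2] = 3×5 + 4×3 + 4×4 = 43; y_lin[3] = 3×2 + 4×5 + 4×3 + 5×4 = 58; y_lin[4] = 3×5 + 4×2 + 4×5 + 5×3 + 3×4 = 70; y_lin[5] = 4×5 + 4×2 + 5×5 + 3×3 = 62; y_lin[6] = 4×5 + 5×2 + 3×5 = 45; y_lin[7] = 5×5 + 3×2 = 31; y_lin[8] = 3×5 = 15 → [12, 25, 43, 58, 70, 62, 45, 31, 15]. Circular (length 5): y[0] = 3×4 + 4×5 + 4×2 + 5×5 + 3×3 = 74; y[1] = 3×3 + 4×4 + 4×5 + 5×2 + 3×5 = 70; y[2] = 3×5 + 4×3 + 4×4 + 5×5 + 3×2 = 74; y[3] = 3×2 + 4×5 + 4×3 + 5×4 + 3×5 = 73; y[4] = 3×5 + 4×2 + 4×5 + 5×3 + 3×4 = 70 → [74, 70, 74, 73, 70]

Linear: [12, 25, 43, 58, 70, 62, 45, 31, 15], Circular: [74, 70, 74, 73, 70]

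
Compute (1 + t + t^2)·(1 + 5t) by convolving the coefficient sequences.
Ascending coefficients: a = [1, 1, 1], b = [1, 5]. c[0] = 1×1 = 1; c[1] = 1×5 + 1×1 = 6; c[2] = 1×5 + 1×1 = 6; c[3] = 1×5 = 5. Result coefficients: [1, 6, 6, 5] → 1 + 6t + 6t^2 + 5t^3

1 + 6t + 6t^2 + 5t^3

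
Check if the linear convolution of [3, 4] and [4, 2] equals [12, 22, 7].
Recompute linear convolution of [3, 4] and [4, 2]: y[0] = 3×4 = 12; y[1] = 3×2 + 4×4 = 22; y[2] = 4×2 = 8 → [12, 22, 8]. Compare to given [12, 22, 7]: they differ at index 2: given 7, correct 8, so answer: No

No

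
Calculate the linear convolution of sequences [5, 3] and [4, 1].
y[0] = 5×4 = 20; y[1] = 5×1 + 3×4 = 17; y[2] = 3×1 = 3

[20, 17, 3]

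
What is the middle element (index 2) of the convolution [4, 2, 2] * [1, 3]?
Use y[k] = Σ_i a[i]·b[k-i] at k=2. y[2] = 2×3 + 2×1 = 8

8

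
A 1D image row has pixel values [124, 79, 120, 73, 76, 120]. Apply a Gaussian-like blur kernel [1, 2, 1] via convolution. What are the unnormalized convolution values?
Convolve image row [124, 79, 120, 73, 76, 120] with kernel [1, 2, 1]: y[0] = 124×1 = 124; y[1] = 124×2 + 79×1 = 327; y[2] = 124×1 + 79×2 + 120×1 = 402; y[3] = 79×1 + 120×2 + 73×1 = 392; y[4] = 120×1 + 73×2 + 76×1 = 342; y[5] = 73×1 + 76×2 + 120×1 = 345; y[6] = 76×1 + 120×2 = 316; y[7] = 120×1 = 120 → [124, 327, 402, 392, 342, 345, 316, 120]. Normalization factor = sum(kernel) = 4.

[124, 327, 402, 392, 342, 345, 316, 120]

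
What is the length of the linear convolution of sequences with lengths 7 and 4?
Linear/full convolution length: m + n - 1 = 7 + 4 - 1 = 10

10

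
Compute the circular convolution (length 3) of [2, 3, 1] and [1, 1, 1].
Use y[k] = Σ_j s[j]·t[(k-j) mod 3]. y[0] = 2×1 + 3×1 + 1×1 = 6; y[1] = 2×1 + 3×1 + 1×1 = 6; y[2] = 2×1 + 3×1 + 1×1 = 6. Result: [6, 6, 6]

[6, 6, 6]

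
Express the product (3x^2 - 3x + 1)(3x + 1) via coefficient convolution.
Ascending coefficients: a = [1, -3, 3], b = [1, 3]. c[0] = 1×1 = 1; c[1] = 1×3 + -3×1 = 0; c[2] = -3×3 + 3×1 = -6; c[3] = 3×3 = 9. Result coefficients: [1, 0, -6, 9] → 9x^3 - 6x^2 + 1

9x^3 - 6x^2 + 1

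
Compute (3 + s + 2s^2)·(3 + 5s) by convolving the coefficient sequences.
Ascending coefficients: a = [3, 1, 2], b = [3, 5]. c[0] = 3×3 = 9; c[1] = 3×5 + 1×3 = 18; c[2] = 1×5 + 2×3 = 11; c[3] = 2×5 = 10. Result coefficients: [9, 18, 11, 10] → 9 + 18s + 11s^2 + 10s^3

9 + 18s + 11s^2 + 10s^3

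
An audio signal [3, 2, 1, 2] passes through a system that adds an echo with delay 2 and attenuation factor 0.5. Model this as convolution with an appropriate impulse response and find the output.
Direct-path + delayed-attenuated-path model → impulse response h = [1, 0, 0.5] (1 at lag 0, 0.5 at lag 2). Output y[n] = x[n] + 0.5·x[n - 2] (with x[n] = 0 outside 0..3): y[0] = 3 + 0.5×0 = 3; y[1] = 2 + 0.5×0 = 2; y[2] = 1 + 0.5×3 = 2.5; y[3] = 2 + 0.5×2 = 3.0; y[4] = 0 + 0.5×1 = 0.5; y[5] = 0 + 0.5×2 = 1.0. So y = [3, 2, 2.5, 3.0, 0.5, 1.0]

[3, 2, 2.5, 3.0, 0.5, 1.0]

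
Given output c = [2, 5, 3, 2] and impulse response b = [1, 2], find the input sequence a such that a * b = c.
Deconvolve c=[2, 5, 3, 2] by b=[1, 2]. Since b[0]=1, solve forward: a[0] = c[0] / 1 = 2; a[1] = (c[1] - 2×2) / 1 = 1; a[2] = (c[2] - 1×2) / 1 = 1. So a = [2, 1, 1]. Check by forward convolution: c[0] = 2×1 = 2; c[1] = 2×2 + 1×1 = 5; c[2] = 1×2 + 1×1 = 3; c[3] = 1×2 = 2

[2, 1, 1]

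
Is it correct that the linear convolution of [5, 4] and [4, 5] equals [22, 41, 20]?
Recompute linear convolution of [5, 4] and [4, 5]: y[0] = 5×4 = 20; y[1] = 5×5 + 4×4 = 41; y[2] = 4×5 = 20 → [20, 41, 20]. Compare to given [22, 41, 20]: they differ at index 0: given 22, correct 20, so answer: No

No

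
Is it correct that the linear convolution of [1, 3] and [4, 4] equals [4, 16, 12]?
Recompute linear convolution of [1, 3] and [4, 4]: y[0] = 1×4 = 4; y[1] = 1×4 + 3×4 = 16; y[2] = 3×4 = 12 → [4, 16, 12]. Given [4, 16, 12] matches, so answer: Yes

Yes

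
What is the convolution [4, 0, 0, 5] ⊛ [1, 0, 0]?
y[0] = 4×1 = 4; y[1] = 4×0 + 0×1 = 0; y[2] = 4×0 + 0×0 + 0×1 = 0; y[3] = 0×0 + 0×0 + 5×1 = 5; y[4] = 0×0 + 5×0 = 0; y[5] = 5×0 = 0

[4, 0, 0, 5, 0, 0]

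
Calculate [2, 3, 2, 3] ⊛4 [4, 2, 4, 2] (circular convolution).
Use y[k] = Σ_j u[j]·v[(k-j) mod 4]. y[0] = 2×4 + 3×2 + 2×4 + 3×2 = 28; y[1] = 2×2 + 3×4 + 2×2 + 3×4 = 32; y[2] = 2×4 + 3×2 + 2×4 + 3×2 = 28; y[3] = 2×2 + 3×4 + 2×2 + 3×4 = 32. Result: [28, 32, 28, 32]

[28, 32, 28, 32]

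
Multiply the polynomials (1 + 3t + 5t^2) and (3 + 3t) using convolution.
Ascending coefficients: a = [1, 3, 5], b = [3, 3]. c[0] = 1×3 = 3; c[1] = 1×3 + 3×3 = 12; c[2] = 3×3 + 5×3 = 24; c[3] = 5×3 = 15. Result coefficients: [3, 12, 24, 15] → 3 + 12t + 24t^2 + 15t^3

3 + 12t + 24t^2 + 15t^3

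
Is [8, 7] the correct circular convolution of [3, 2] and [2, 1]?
Recompute circular convolution of [3, 2] and [2, 1]: y[0] = 3×2 + 2×1 = 8; y[1] = 3×1 + 2×2 = 7 → [8, 7]. Given [8, 7] matches, so answer: Yes

Yes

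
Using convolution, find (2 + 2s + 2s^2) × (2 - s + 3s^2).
Ascending coefficients: a = [2, 2, 2], b = [2, -1, 3]. c[0] = 2×2 = 4; c[1] = 2×-1 + 2×2 = 2; c[2] = 2×3 + 2×-1 + 2×2 = 8; c[3] = 2×3 + 2×-1 = 4; c[4] = 2×3 = 6. Result coefficients: [4, 2, 8, 4, 6] → 4 + 2s + 8s^2 + 4s^3 + 6s^4

4 + 2s + 8s^2 + 4s^3 + 6s^4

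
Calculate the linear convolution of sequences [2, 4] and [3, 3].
y[0] = 2×3 = 6; y[1] = 2×3 + 4×3 = 18; y[2] = 4×3 = 12

[6, 18, 12]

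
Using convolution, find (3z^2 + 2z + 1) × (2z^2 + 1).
Ascending coefficients: a = [1, 2, 3], b = [1, 0, 2]. c[0] = 1×1 = 1; c[1] = 1×0 + 2×1 = 2; c[2] = 1×2 + 2×0 + 3×1 = 5; c[3] = 2×2 + 3×0 = 4; c[4] = 3×2 = 6. Result coefficients: [1, 2, 5, 4, 6] → 6z^4 + 4z^3 + 5z^2 + 2z + 1

6z^4 + 4z^3 + 5z^2 + 2z + 1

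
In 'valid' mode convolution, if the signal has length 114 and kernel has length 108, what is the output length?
'Valid' mode counts only positions where the kernel fully overlaps the signal: m - n + 1 = 114 - 108 + 1 = 7

7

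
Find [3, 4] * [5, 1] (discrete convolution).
y[0] = 3×5 = 15; y[1] = 3×1 + 4×5 = 23; y[2] = 4×1 = 4

[15, 23, 4]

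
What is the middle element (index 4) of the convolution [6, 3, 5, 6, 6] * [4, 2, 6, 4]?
Use y[k] = Σ_i a[i]·b[k-i] at k=4. y[4] = 3×4 + 5×6 + 6×2 + 6×4 = 78

78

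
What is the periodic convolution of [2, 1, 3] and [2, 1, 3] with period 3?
Use y[k] = Σ_j s[j]·t[(k-j) mod 3]. y[0] = 2×2 + 1×3 + 3×1 = 10; y[1] = 2×1 + 1×2 + 3×3 = 13; y[2] = 2×3 + 1×1 + 3×2 = 13. Result: [10, 13, 13]

[10, 13, 13]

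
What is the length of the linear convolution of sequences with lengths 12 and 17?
Linear/full convolution length: m + n - 1 = 12 + 17 - 1 = 28

28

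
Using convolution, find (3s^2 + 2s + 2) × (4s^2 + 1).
Ascending coefficients: a = [2, 2, 3], b = [1, 0, 4]. c[0] = 2×1 = 2; c[1] = 2×0 + 2×1 = 2; c[2] = 2×4 + 2×0 + 3×1 = 11; c[3] = 2×4 + 3×0 = 8; c[4] = 3×4 = 12. Result coefficients: [2, 2, 11, 8, 12] → 12s^4 + 8s^3 + 11s^2 + 2s + 2

12s^4 + 8s^3 + 11s^2 + 2s + 2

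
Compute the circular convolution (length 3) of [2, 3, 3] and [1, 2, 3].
Use y[k] = Σ_j f[j]·g[(k-j) mod 3]. y[0] = 2×1 + 3×3 + 3×2 = 17; y[1] = 2×2 + 3×1 + 3×3 = 16; y[2] = 2×3 + 3×2 + 3×1 = 15. Result: [17, 16, 15]

[17, 16, 15]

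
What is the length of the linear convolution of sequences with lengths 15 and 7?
Linear/full convolution length: m + n - 1 = 15 + 7 - 1 = 21

21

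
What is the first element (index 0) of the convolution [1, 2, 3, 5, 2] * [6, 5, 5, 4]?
Use y[k] = Σ_i a[i]·b[k-i] at k=0. y[0] = 1×6 = 6

6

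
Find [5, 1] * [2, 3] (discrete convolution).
y[0] = 5×2 = 10; y[1] = 5×3 + 1×2 = 17; y[2] = 1×3 = 3

[10, 17, 3]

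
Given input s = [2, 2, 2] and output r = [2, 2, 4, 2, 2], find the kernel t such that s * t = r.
Output length 5 = len(s) + len(t) - 1 ⇒ len(t) = 3. Solve t forward using t[k] = (r[k] - Σ_{i≥1} s[i]·t[k-i]) / s[0]: t[0] = r[0] / s[0] = 2 / 2 = 1; t[1] = (r[1] - 2×1) / s[0] = (2 - 2×1) / 2 = 0; t[2] = (r[2] - 2×0 - 2×1) / s[0] = (4 - 2×0 - 2×1) / 2 = 1. So t = [1, 0, 1]. Forward-check [2, 2, 2] * [1, 0, 1]: r[0] = 2×1 = 2; r[1] = 2×0 + 2×1 = 2; r[2] = 2×1 + 2×0 + 2×1 = 4; r[3] = 2×1 + 2×0 = 2; r[4] = 2×1 = 2 → [2, 2, 4, 2, 2] ✓

[1, 0, 1]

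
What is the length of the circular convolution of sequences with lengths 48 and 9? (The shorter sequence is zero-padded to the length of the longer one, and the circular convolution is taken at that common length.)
Circular convolution (zero-padding the shorter input) has length max(m, n) = max(48, 9) = 48

48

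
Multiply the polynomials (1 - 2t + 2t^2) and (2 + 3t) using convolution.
Ascending coefficients: a = [1, -2, 2], b = [2, 3]. c[0] = 1×2 = 2; c[1] = 1×3 + -2×2 = -1; c[2] = -2×3 + 2×2 = -2; c[3] = 2×3 = 6. Result coefficients: [2, -1, -2, 6] → 2 - t - 2t^2 + 6t^3

2 - t - 2t^2 + 6t^3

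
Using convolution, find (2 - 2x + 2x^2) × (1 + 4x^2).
Ascending coefficients: a = [2, -2, 2], b = [1, 0, 4]. c[0] = 2×1 = 2; c[1] = 2×0 + -2×1 = -2; c[2] = 2×4 + -2×0 + 2×1 = 10; c[3] = -2×4 + 2×0 = -8; c[4] = 2×4 = 8. Result coefficients: [2, -2, 10, -8, 8] → 2 - 2x + 10x^2 - 8x^3 + 8x^4

2 - 2x + 10x^2 - 8x^3 + 8x^4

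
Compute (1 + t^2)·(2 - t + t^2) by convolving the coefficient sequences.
Ascending coefficients: a = [1, 0, 1], b = [2, -1, 1]. c[0] = 1×2 = 2; c[1] = 1×-1 + 0×2 = -1; c[2] = 1×1 + 0×-1 + 1×2 = 3; c[3] = 0×1 + 1×-1 = -1; c[4] = 1×1 = 1. Result coefficients: [2, -1, 3, -1, 1] → 2 - t + 3t^2 - t^3 + t^4

2 - t + 3t^2 - t^3 + t^4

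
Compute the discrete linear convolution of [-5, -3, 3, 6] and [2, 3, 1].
y[0] = -5×2 = -10; y[1] = -5×3 + -3×2 = -21; y[2] = -5×1 + -3×3 + 3×2 = -8; y[3] = -3×1 + 3×3 + 6×2 = 18; y[4] = 3×1 + 6×3 = 21; y[5] = 6×1 = 6

[-10, -21, -8, 18, 21, 6]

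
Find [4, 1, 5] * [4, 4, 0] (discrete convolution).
y[0] = 4×4 = 16; y[1] = 4×4 + 1×4 = 20; y[2] = 4×0 + 1×4 + 5×4 = 24; y[3] = 1×0 + 5×4 = 20; y[4] = 5×0 = 0

[16, 20, 24, 20, 0]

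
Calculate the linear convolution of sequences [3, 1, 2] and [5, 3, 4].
y[0] = 3×5 = 15; y[1] = 3×3 + 1×5 = 14; y[2] = 3×4 + 1×3 + 2×5 = 25; y[3] = 1×4 + 2×3 = 10; y[4] = 2×4 = 8

[15, 14, 25, 10, 8]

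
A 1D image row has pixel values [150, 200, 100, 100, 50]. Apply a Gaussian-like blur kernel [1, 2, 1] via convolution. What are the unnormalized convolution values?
Convolve image row [150, 200, 100, 100, 50] with kernel [1, 2, 1]: y[0] = 150×1 = 150; y[1] = 150×2 + 200×1 = 500; y[2] = 150×1 + 200×2 + 100×1 = 650; y[3] = 200×1 + 100×2 + 100×1 = 500; y[4] = 100×1 + 100×2 + 50×1 = 350; y[5] = 100×1 + 50×2 = 200; y[6] = 50×1 = 50 → [150, 500, 650, 500, 350, 200, 50]. Normalization factor = sum(kernel) = 4.

[150, 500, 650, 500, 350, 200, 50]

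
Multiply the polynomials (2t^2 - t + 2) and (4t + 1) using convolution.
Ascending coefficients: a = [2, -1, 2], b = [1, 4]. c[0] = 2×1 = 2; c[1] = 2×4 + -1×1 = 7; c[2] = -1×4 + 2×1 = -2; c[3] = 2×4 = 8. Result coefficients: [2, 7, -2, 8] → 8t^3 - 2t^2 + 7t + 2

8t^3 - 2t^2 + 7t + 2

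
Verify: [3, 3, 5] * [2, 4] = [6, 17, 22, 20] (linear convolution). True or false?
Recompute linear convolution of [3, 3, 5] and [2, 4]: y[0] = 3×2 = 6; y[1] = 3×4 + 3×2 = 18; y[2] = 3×4 + 5×2 = 22; y[3] = 5×4 = 20 → [6, 18, 22, 20]. Compare to given [6, 17, 22, 20]: they differ at index 1: given 17, correct 18, so answer: No

No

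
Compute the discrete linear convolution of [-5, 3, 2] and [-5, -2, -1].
y[0] = -5×-5 = 25; y[1] = -5×-2 + 3×-5 = -5; y[2] = -5×-1 + 3×-2 + 2×-5 = -11; y[3] = 3×-1 + 2×-2 = -7; y[4] = 2×-1 = -2

[25, -5, -11, -7, -2]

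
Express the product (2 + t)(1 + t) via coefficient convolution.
Ascending coefficients: a = [2, 1], b = [1, 1]. c[0] = 2×1 = 2; c[1] = 2×1 + 1×1 = 3; c[2] = 1×1 = 1. Result coefficients: [2, 3, 1] → 2 + 3t + t^2

2 + 3t + t^2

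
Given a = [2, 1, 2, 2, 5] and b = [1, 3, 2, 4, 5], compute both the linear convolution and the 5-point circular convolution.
Linear: y_lin[0] = 2×1 = 2; y_lin[1] = 2×3 + 1×1 = 7; y_lin[2] = 2×2 + 1×3 + 2×1 = 9; y_lin[3] = 2×4 + 1×2 + 2×3 + 2×1 = 18; y_lin[4] = 2×5 + 1×4 + 2×2 + 2×3 + 5×1 = 29; y_lin[5] = 1×5 + 2×4 + 2×2 + 5×3 = 32; y_lin[6] = 2×5 + 2×4 + 5×2 = 28; y_lin[7] = 2×5 + 5×4 = 30; y_lin[8] = 5×5 = 25 → [2, 7, 9, 18, 29, 32, 28, 30, 25]. Circular (length 5): y[0] = 2×1 + 1×5 + 2×4 + 2×2 + 5×3 = 34; y[1] = 2×3 + 1×1 + 2×5 + 2×4 + 5×2 = 35; y[2] = 2×2 + 1×3 + 2×1 + 2×5 + 5×4 = 39; y[3] = 2×4 + 1×2 + 2×3 + 2×1 + 5×5 = 43; y[4] = 2×5 + 1×4 + 2×2 + 2×3 + 5×1 = 29 → [34, 35, 39, 43, 29]

Linear: [2, 7, 9, 18, 29, 32, 28, 30, 25], Circular: [34, 35, 39, 43, 29]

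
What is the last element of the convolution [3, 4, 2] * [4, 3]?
Use y[k] = Σ_i a[i]·b[k-i] at k=3. y[3] = 2×3 = 6

6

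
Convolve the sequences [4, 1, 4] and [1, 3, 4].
y[0] = 4×1 = 4; y[1] = 4×3 + 1×1 = 13; y[2] = 4×4 + 1×3 + 4×1 = 23; y[3] = 1×4 + 4×3 = 16; y[4] = 4×4 = 16

[4, 13, 23, 16, 16]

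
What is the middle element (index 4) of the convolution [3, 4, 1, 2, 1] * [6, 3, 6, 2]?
Use y[k] = Σ_i a[i]·b[k-i] at k=4. y[4] = 4×2 + 1×6 + 2×3 + 1×6 = 26

26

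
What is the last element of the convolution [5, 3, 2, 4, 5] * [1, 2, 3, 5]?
Use y[k] = Σ_i a[i]·b[k-i] at k=7. y[7] = 5×5 = 25

25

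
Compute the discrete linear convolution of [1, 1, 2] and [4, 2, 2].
y[0] = 1×4 = 4; y[1] = 1×2 + 1×4 = 6; y[2] = 1×2 + 1×2 + 2×4 = 12; y[3] = 1×2 + 2×2 = 6; y[4] = 2×2 = 4

[4, 6, 12, 6, 4]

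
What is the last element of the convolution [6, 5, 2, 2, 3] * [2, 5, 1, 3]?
Use y[k] = Σ_i a[i]·b[k-i] at k=7. y[7] = 3×3 = 9

9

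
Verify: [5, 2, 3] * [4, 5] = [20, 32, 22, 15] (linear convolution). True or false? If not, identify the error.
Recompute linear convolution of [5, 2, 3] and [4, 5]: y[0] = 5×4 = 20; y[1] = 5×5 + 2×4 = 33; y[2] = 2×5 + 3×4 = 22; y[3] = 3×5 = 15 → [20, 33, 22, 15]. Compare to given [20, 32, 22, 15]: they differ at index 1: given 32, correct 33, so answer: No

No. Error at index 1: given 32, correct 33.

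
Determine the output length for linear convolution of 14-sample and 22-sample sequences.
Linear/full convolution length: m + n - 1 = 14 + 22 - 1 = 35

35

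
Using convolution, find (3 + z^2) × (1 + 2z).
Ascending coefficients: a = [3, 0, 1], b = [1, 2]. c[0] = 3×1 = 3; c[1] = 3×2 + 0×1 = 6; c[2] = 0×2 + 1×1 = 1; c[3] = 1×2 = 2. Result coefficients: [3, 6, 1, 2] → 3 + 6z + z^2 + 2z^3

3 + 6z + z^2 + 2z^3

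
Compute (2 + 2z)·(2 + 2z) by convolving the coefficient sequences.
Ascending coefficients: a = [2, 2], b = [2, 2]. c[0] = 2×2 = 4; c[1] = 2×2 + 2×2 = 8; c[2] = 2×2 = 4. Result coefficients: [4, 8, 4] → 4 + 8z + 4z^2

4 + 8z + 4z^2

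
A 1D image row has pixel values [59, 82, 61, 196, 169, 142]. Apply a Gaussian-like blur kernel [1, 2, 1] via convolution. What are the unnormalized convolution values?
Convolve image row [59, 82, 61, 196, 169, 142] with kernel [1, 2, 1]: y[0] = 59×1 = 59; y[1] = 59×2 + 82×1 = 200; y[2] = 59×1 + 82×2 + 61×1 = 284; y[3] = 82×1 + 61×2 + 196×1 = 400; y[4] = 61×1 + 196×2 + 169×1 = 622; y[5] = 196×1 + 169×2 + 142×1 = 676; y[6] = 169×1 + 142×2 = 453; y[7] = 142×1 = 142 → [59, 200, 284, 400, 622, 676, 453, 142]. Normalization factor = sum(kernel) = 4.

[59, 200, 284, 400, 622, 676, 453, 142]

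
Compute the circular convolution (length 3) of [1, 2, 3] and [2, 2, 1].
Use y[k] = Σ_j u[j]·v[(k-j) mod 3]. y[0] = 1×2 + 2×1 + 3×2 = 10; y[1] = 1×2 + 2×2 + 3×1 = 9; y[2] = 1×1 + 2×2 + 3×2 = 11. Result: [10, 9, 11]

[10, 9, 11]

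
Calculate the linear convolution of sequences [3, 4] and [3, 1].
y[0] = 3×3 = 9; y[1] = 3×1 + 4×3 = 15; y[2] = 4×1 = 4

[9, 15, 4]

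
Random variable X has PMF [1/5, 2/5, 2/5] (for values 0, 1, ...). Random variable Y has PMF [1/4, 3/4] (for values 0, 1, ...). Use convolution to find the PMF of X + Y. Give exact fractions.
P(X+Y=k) = Σ_i P(X=i)·P(Y=k-i) — a convolution of [1/5, 2/5, 2/5] and [1/4, 3/4]. P(X+Y=0) = (1/5)×(1/4) = 1/20; P(X+Y=1) = (1/5)×(3/4) + (2/5)×(1/4) = 3/20 + 1/10 = 1/4; P(X+Y=2) = (2/5)×(3/4) + (2/5)×(1/4) = 3/10 + 1/10 = 2/5; P(X+Y=3) = (2/5)×(3/4) = 3/10. PMF: [1/20, 1/4, 2/5, 3/10] (sums to 1 ✓)

[1/20, 1/4, 2/5, 3/10]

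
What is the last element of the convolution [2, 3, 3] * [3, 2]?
Use y[k] = Σ_i a[i]·b[k-i] at k=3. y[3] = 3×2 = 6

6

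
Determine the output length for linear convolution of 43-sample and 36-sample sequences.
Linear/full convolution length: m + n - 1 = 43 + 36 - 1 = 78

78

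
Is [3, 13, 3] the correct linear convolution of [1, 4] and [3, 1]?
Recompute linear convolution of [1, 4] and [3, 1]: y[0] = 1×3 = 3; y[1] = 1×1 + 4×3 = 13; y[2] = 4×1 = 4 → [3, 13, 4]. Compare to given [3, 13, 3]: they differ at index 2: given 3, correct 4, so answer: No

No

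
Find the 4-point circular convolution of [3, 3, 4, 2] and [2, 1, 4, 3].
Use y[k] = Σ_j f[j]·g[(k-j) mod 4]. y[0] = 3×2 + 3×3 + 4×4 + 2×1 = 33; y[1] = 3×1 + 3×2 + 4×3 + 2×4 = 29; y[2] = 3×4 + 3×1 + 4×2 + 2×3 = 29; y[3] = 3×3 + 3×4 + 4×1 + 2×2 = 29. Result: [33, 29, 29, 29]

[33, 29, 29, 29]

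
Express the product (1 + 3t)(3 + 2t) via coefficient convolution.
Ascending coefficients: a = [1, 3], b = [3, 2]. c[0] = 1×3 = 3; c[1] = 1×2 + 3×3 = 11; c[2] = 3×2 = 6. Result coefficients: [3, 11, 6] → 3 + 11t + 6t^2

3 + 11t + 6t^2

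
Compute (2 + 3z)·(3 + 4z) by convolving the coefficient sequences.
Ascending coefficients: a = [2, 3], b = [3, 4]. c[0] = 2×3 = 6; c[1] = 2×4 + 3×3 = 17; c[2] = 3×4 = 12. Result coefficients: [6, 17, 12] → 6 + 17z + 12z^2

6 + 17z + 12z^2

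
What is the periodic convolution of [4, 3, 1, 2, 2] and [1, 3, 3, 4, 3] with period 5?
Use y[k] = Σ_j a[j]·b[(k-j) mod 5]. y[0] = 4×1 + 3×3 + 1×4 + 2×3 + 2×3 = 29; y[1] = 4×3 + 3×1 + 1×3 + 2×4 + 2×3 = 32; y[2] = 4×3 + 3×3 + 1×1 + 2×3 + 2×4 = 36; y[3] = 4×4 + 3×3 + 1×3 + 2×1 + 2×3 = 36; y[4] = 4×3 + 3×4 + 1×3 + 2×3 + 2×1 = 35. Result: [29, 32, 36, 36, 35]

[29, 32, 36, 36, 35]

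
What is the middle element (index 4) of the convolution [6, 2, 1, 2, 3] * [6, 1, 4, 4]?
Use y[k] = Σ_i a[i]·b[k-i] at k=4. y[4] = 2×4 + 1×4 + 2×1 + 3×6 = 32

32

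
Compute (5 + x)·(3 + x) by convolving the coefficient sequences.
Ascending coefficients: a = [5, 1], b = [3, 1]. c[0] = 5×3 = 15; c[1] = 5×1 + 1×3 = 8; c[2] = 1×1 = 1. Result coefficients: [15, 8, 1] → 15 + 8x + x^2

15 + 8x + x^2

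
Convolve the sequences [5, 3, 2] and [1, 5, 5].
y[0] = 5×1 = 5; y[1] = 5×5 + 3×1 = 28; y[2] = 5×5 + 3×5 + 2×1 = 42; y[3] = 3×5 + 2×5 = 25; y[4] = 2×5 = 10

[5, 28, 42, 25, 10]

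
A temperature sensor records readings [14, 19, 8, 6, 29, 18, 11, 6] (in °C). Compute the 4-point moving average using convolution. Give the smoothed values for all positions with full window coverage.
4-point moving average kernel = [1, 1, 1, 1]. Apply in 'valid' mode (full window coverage): avg[0] = (14 + 19 + 8 + 6) / 4 = 11.75; avg[1] = (19 + 8 + 6 + 29) / 4 = 15.5; avg[2] = (8 + 6 + 29 + 18) / 4 = 15.25; avg[3] = (6 + 29 + 18 + 11) / 4 = 16.0; avg[4] = (29 + 18 + 11 + 6) / 4 = 16.0. Smoothed values: [11.75, 15.5, 15.25, 16.0, 16.0]

[11.75, 15.5, 15.25, 16.0, 16.0]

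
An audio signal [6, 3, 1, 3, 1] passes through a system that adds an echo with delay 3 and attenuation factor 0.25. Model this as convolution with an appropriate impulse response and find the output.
Direct-path + delayed-attenuated-path model → impulse response h = [1, 0, 0, 0.25] (1 at lag 0, 0.25 at lag 3). Output y[n] = x[n] + 0.25·x[n - 3] (with x[n] = 0 outside 0..4): y[0] = 6 + 0.25×0 = 6; y[1] = 3 + 0.25×0 = 3; y[2] = 1 + 0.25×0 = 1; y[3] = 3 + 0.25×6 = 4.5; y[4] = 1 + 0.25×3 = 1.75; y[5] = 0 + 0.25×1 = 0.25; y[6] = 0 + 0.25×3 = 0.75; y[7] = 0 + 0.25×1 = 0.25. So y = [6, 3, 1, 4.5, 1.75, 0.25, 0.75, 0.25]

[6, 3, 1, 4.5, 1.75, 0.25, 0.75, 0.25]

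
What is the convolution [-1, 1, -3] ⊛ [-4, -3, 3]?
y[0] = -1×-4 = 4; y[1] = -1×-3 + 1×-4 = -1; y[2] = -1×3 + 1×-3 + -3×-4 = 6; y[3] = 1×3 + -3×-3 = 12; y[4] = -3×3 = -9

[4, -1, 6, 12, -9]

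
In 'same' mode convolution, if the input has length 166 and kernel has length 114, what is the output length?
'Same' mode returns an output with the same length as the input: 166

166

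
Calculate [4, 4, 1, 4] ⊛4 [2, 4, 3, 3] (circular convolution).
Use y[k] = Σ_j s[j]·t[(k-j) mod 4]. y[0] = 4×2 + 4×3 + 1×3 + 4×4 = 39; y[1] = 4×4 + 4×2 + 1×3 + 4×3 = 39; y[2] = 4×3 + 4×4 + 1×2 + 4×3 = 42; y[3] = 4×3 + 4×3 + 1×4 + 4×2 = 36. Result: [39, 39, 42, 36]

[39, 39, 42, 36]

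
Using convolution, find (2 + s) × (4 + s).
Ascending coefficients: a = [2, 1], b = [4, 1]. c[0] = 2×4 = 8; c[1] = 2×1 + 1×4 = 6; c[2] = 1×1 = 1. Result coefficients: [8, 6, 1] → 8 + 6s + s^2

8 + 6s + s^2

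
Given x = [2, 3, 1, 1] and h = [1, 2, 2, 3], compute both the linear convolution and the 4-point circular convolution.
Linear: y_lin[0] = 2×1 = 2; y_lin[1] = 2×2 + 3×1 = 7; y_lin[2] = 2×2 + 3×2 + 1×1 = 11; y_lin[3] = 2×3 + 3×2 + 1×2 + 1×1 = 15; y_lin[4] = 3×3 + 1×2 + 1×2 = 13; y_lin[5] = 1×3 + 1×2 = 5; y_lin[6] = 1×3 = 3 → [2, 7, 11, 15, 13, 5, 3]. Circular (length 4): y[0] = 2×1 + 3×3 + 1×2 + 1×2 = 15; y[1] = 2×2 + 3×1 + 1×3 + 1×2 = 12; y[2] = 2×2 + 3×2 + 1×1 + 1×3 = 14; y[3] = 2×3 + 3×2 + 1×2 + 1×1 = 15 → [15, 12, 14, 15]

Linear: [2, 7, 11, 15, 13, 5, 3], Circular: [15, 12, 14, 15]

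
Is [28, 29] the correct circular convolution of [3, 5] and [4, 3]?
Recompute circular convolution of [3, 5] and [4, 3]: y[0] = 3×4 + 5×3 = 27; y[1] = 3×3 + 5×4 = 29 → [27, 29]. Compare to given [28, 29]: they differ at index 0: given 28, correct 27, so answer: No

No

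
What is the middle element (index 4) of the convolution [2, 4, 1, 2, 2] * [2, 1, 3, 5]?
Use y[k] = Σ_i a[i]·b[k-i] at k=4. y[4] = 4×5 + 1×3 + 2×1 + 2×2 = 29

29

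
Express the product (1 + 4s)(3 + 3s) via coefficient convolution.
Ascending coefficients: a = [1, 4], b = [3, 3]. c[0] = 1×3 = 3; c[1] = 1×3 + 4×3 = 15; c[2] = 4×3 = 12. Result coefficients: [3, 15, 12] → 3 + 15s + 12s^2

3 + 15s + 12s^2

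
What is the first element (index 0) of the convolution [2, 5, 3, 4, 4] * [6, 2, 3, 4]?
Use y[k] = Σ_i a[i]·b[k-i] at k=0. y[0] = 2×6 = 12

12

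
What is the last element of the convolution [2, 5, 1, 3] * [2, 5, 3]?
Use y[k] = Σ_i a[i]·b[k-i] at k=5. y[5] = 3×3 = 9

9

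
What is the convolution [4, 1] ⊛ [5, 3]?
y[0] = 4×5 = 20; y[1] = 4×3 + 1×5 = 17; y[2] = 1×3 = 3

[20, 17, 3]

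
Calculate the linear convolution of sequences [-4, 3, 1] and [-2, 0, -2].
y[0] = -4×-2 = 8; y[1] = -4×0 + 3×-2 = -6; y[2] = -4×-2 + 3×0 + 1×-2 = 6; y[3] = 3×-2 + 1×0 = -6; y[4] = 1×-2 = -2

[8, -6, 6, -6, -2]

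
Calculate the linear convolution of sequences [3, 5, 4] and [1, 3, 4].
y[0] = 3×1 = 3; y[1] = 3×3 + 5×1 = 14; y[2] = 3×4 + 5×3 + 4×1 = 31; y[3] = 5×4 + 4×3 = 32; y[4] = 4×4 = 16

[3, 14, 31, 32, 16]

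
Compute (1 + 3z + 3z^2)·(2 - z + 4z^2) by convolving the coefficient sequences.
Ascending coefficients: a = [1, 3, 3], b = [2, -1, 4]. c[0] = 1×2 = 2; c[1] = 1×-1 + 3×2 = 5; c[2] = 1×4 + 3×-1 + 3×2 = 7; c[3] = 3×4 + 3×-1 = 9; c[4] = 3×4 = 12. Result coefficients: [2, 5, 7, 9, 12] → 2 + 5z + 7z^2 + 9z^3 + 12z^4

2 + 5z + 7z^2 + 9z^3 + 12z^4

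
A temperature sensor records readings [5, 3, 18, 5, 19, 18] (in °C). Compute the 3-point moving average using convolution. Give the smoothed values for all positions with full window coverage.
3-point moving average kernel = [1, 1, 1]. Apply in 'valid' mode (full window coverage): avg[0] = (5 + 3 + 18) / 3 = 8.67; avg[1] = (3 + 18 + 5) / 3 = 8.67; avg[2] = (18 + 5 + 19) / 3 = 14.0; avg[3] = (5 + 19 + 18) / 3 = 14.0. Smoothed values: [8.67, 8.67, 14.0, 14.0]

[8.67, 8.67, 14.0, 14.0]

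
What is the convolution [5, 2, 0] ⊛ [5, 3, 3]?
y[0] = 5×5 = 25; y[1] = 5×3 + 2×5 = 25; y[2] = 5×3 + 2×3 + 0×5 = 21; y[3] = 2×3 + 0×3 = 6; y[4] = 0×3 = 0

[25, 25, 21, 6, 0]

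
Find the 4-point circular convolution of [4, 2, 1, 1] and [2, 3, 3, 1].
Use y[k] = Σ_j f[j]·g[(k-j) mod 4]. y[0] = 4×2 + 2×1 + 1×3 + 1×3 = 16; y[1] = 4×3 + 2×2 + 1×1 + 1×3 = 20; y[2] = 4×3 + 2×3 + 1×2 + 1×1 = 21; y[3] = 4×1 + 2×3 + 1×3 + 1×2 = 15. Result: [16, 20, 21, 15]

[16, 20, 21, 15]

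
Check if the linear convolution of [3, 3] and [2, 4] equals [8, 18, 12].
Recompute linear convolution of [3, 3] and [2, 4]: y[0] = 3×2 = 6; y[1] = 3×4 + 3×2 = 18; y[2] = 3×4 = 12 → [6, 18, 12]. Compare to given [8, 18, 12]: they differ at index 0: given 8, correct 6, so answer: No

No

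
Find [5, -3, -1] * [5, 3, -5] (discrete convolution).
y[0] = 5×5 = 25; y[1] = 5×3 + -3×5 = 0; y[2] = 5×-5 + -3×3 + -1×5 = -39; y[3] = -3×-5 + -1×3 = 12; y[4] = -1×-5 = 5

[25, 0, -39, 12, 5]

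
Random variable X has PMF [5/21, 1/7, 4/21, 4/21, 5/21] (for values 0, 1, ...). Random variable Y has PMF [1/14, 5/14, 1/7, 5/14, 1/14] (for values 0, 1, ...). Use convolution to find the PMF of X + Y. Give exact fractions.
P(X+Y=k) = Σ_i P(X=i)·P(Y=k-i) — a convolution of [5/21, 1/7, 4/21, 4/21, 5/21] and [1/14, 5/14, 1/7, 5/14, 1/14]. P(X+Y=0) = (5/21)×(1/14) = 5/294; P(X+Y=1) = (5/21)×(5/14) + (1/7)×(1/14) = 25/294 + 1/98 = 2/21; P(X+Y=2) = (5/21)×(1/7) + (1/7)×(5/14) + (4/21)×(1/14) = 5/147 + 5/98 + 2/147 = 29/294; P(X+Y=3) = (5/21)×(5/14) + (1/7)×(1/7) + (4/21)×(5/14) + (4/21)×(1/14) = 25/294 + 1/49 + 10/147 + 2/147 = 55/294; P(X+Y=4) = (5/21)×(1/14) + (1/7)×(5/14) + (4/21)×(1/7) + (4/21)×(5/14) + (5/21)×(1/14) = 5/294 + 5/98 + 4/147 + 10/147 + 5/294 = 53/294; P(X+Y=5) = (1/7)×(1/14) + (4/21)×(5/14) + (4/21)×(1/7) + (5/21)×(5/14) = 1/98 + 10/147 + 4/147 + 25/294 = 4/21; P(X+Y=6) = (4/21)×(1/14) + (4/21)×(5/14) + (5/21)×(1/7) = 2/147 + 10/147 + 5/147 = 17/147; P(X+Y=7) = (4/21)×(1/14) + (5/21)×(5/14) = 2/147 + 25/294 = 29/294; P(X+Y=8) = (5/21)×(1/14) = 5/294. PMF: [5/294, 2/21, 29/294, 55/294, 53/294, 4/21, 17/147, 29/294, 5/294] (sums to 1 ✓)

[5/294, 2/21, 29/294, 55/294, 53/294, 4/21, 17/147, 29/294, 5/294]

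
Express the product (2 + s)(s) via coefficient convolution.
Ascending coefficients: a = [2, 1], b = [0, 1]. c[0] = 2×0 = 0; c[1] = 2×1 + 1×0 = 2; c[2] = 1×1 = 1. Result coefficients: [0, 2, 1] → 2s + s^2

2s + s^2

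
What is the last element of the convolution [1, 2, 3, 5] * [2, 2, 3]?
Use y[k] = Σ_i a[i]·b[k-i] at k=5. y[5] = 5×3 = 15

15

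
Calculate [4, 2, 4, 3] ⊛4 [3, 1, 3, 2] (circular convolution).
Use y[k] = Σ_j a[j]·b[(k-j) mod 4]. y[0] = 4×3 + 2×2 + 4×3 + 3×1 = 31; y[1] = 4×1 + 2×3 + 4×2 + 3×3 = 27; y[2] = 4×3 + 2×1 + 4×3 + 3×2 = 32; y[3] = 4×2 + 2×3 + 4×1 + 3×3 = 27. Result: [31, 27, 32, 27]

[31, 27, 32, 27]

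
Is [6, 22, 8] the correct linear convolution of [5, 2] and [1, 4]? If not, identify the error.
Recompute linear convolution of [5, 2] and [1, 4]: y[0] = 5×1 = 5; y[1] = 5×4 + 2×1 = 22; y[2] = 2×4 = 8 → [5, 22, 8]. Compare to given [6, 22, 8]: they differ at index 0: given 6, correct 5, so answer: No

No. Error at index 0: given 6, correct 5.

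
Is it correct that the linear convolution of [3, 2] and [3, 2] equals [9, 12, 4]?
Recompute linear convolution of [3, 2] and [3, 2]: y[0] = 3×3 = 9; y[1] = 3×2 + 2×3 = 12; y[2] = 2×2 = 4 → [9, 12, 4]. Given [9, 12, 4] matches, so answer: Yes

Yes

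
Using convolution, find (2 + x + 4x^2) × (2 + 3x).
Ascending coefficients: a = [2, 1, 4], b = [2, 3]. c[0] = 2×2 = 4; c[1] = 2×3 + 1×2 = 8; c[2] = 1×3 + 4×2 = 11; c[3] = 4×3 = 12. Result coefficients: [4, 8, 11, 12] → 4 + 8x + 11x^2 + 12x^3

4 + 8x + 11x^2 + 12x^3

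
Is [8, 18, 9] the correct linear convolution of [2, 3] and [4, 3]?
Recompute linear convolution of [2, 3] and [4, 3]: y[0] = 2×4 = 8; y[1] = 2×3 + 3×4 = 18; y[2] = 3×3 = 9 → [8, 18, 9]. Given [8, 18, 9] matches, so answer: Yes

Yes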